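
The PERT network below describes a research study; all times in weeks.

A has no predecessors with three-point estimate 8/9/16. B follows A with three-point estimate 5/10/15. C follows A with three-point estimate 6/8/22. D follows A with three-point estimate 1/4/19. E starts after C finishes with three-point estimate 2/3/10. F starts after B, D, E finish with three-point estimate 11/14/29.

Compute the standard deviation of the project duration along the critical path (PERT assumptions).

te_A = (8 + 4·9 + 16)/6 = 60/6 = 10; σ²_A = ((16−8)/6)² = 1.778
te_B = (5 + 4·10 + 15)/6 = 60/6 = 10; σ²_B = ((15−5)/6)² = 2.778
te_C = (6 + 4·8 + 22)/6 = 60/6 = 10; σ²_C = ((22−6)/6)² = 7.111
te_D = (1 + 4·4 + 19)/6 = 36/6 = 6; σ²_D = ((19−1)/6)² = 9.000
te_E = (2 + 4·3 + 10)/6 = 24/6 = 4; σ²_E = ((10−2)/6)² = 1.778
te_F = (11 + 4·14 + 29)/6 = 96/6 = 16; σ²_F = ((29−11)/6)² = 9.000

Forward pass:
ES_A = 0; EF_A = 10
ES_B = 10; EF_B = 10+10 = 20
ES_C = 10; EF_C = 10+10 = 20
ES_D = 10; EF_D = 10+6 = 16
ES_E = 20; EF_E = 20+4 = 24
ES_F = max(EF_B=20, EF_D=16, EF_E=24) = 24; EF_F = 24+16 = 40
Expected project duration μ = 40 weeks. Critical path: A → C → E → F.

Variance along critical path = 1.778 + 7.111 + 1.778 + 9.000 = 19.667
σ = √19.667 = 4.435 weeks

4.43 weeks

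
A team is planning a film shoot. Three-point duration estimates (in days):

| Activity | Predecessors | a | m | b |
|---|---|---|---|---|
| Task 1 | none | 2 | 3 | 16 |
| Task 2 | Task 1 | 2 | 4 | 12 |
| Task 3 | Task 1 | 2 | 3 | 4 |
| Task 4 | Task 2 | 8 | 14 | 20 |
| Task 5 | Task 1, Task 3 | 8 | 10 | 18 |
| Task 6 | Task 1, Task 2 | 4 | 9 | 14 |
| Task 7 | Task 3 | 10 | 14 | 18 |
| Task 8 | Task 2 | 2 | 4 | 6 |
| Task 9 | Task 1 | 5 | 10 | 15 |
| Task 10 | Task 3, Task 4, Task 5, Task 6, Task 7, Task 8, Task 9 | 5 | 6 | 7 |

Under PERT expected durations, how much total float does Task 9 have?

9 days

te_Task 1 = (2 + 4·3 + 16)/6 = 30/6 = 5
te_Task 2 = (2 + 4·4 + 12)/6 = 30/6 = 5
te_Task 3 = (2 + 4·3 + 4)/6 = 18/6 = 3
te_Task 4 = (8 + 4·14 + 20)/6 = 84/6 = 14
te_Task 5 = (8 + 4·10 + 18)/6 = 66/6 = 11
te_Task 6 = (4 + 4·9 + 14)/6 = 54/6 = 9
te_Task 7 = (10 + 4·14 + 18)/6 = 84/6 = 14
te_Task 8 = (2 + 4·4 + 6)/6 = 24/6 = 4
te_Task 9 = (5 + 4·10 + 15)/6 = 60/6 = 10
te_Task 10 = (5 + 4·6 + 7)/6 = 36/6 = 6

Forward pass:
ES_Task 1 = 0; EF_Task 1 = 5
ES_Task 2 = 5; EF_Task 2 = 5+5 = 10
ES_Task 3 = 5; EF_Task 3 = 5+3 = 8
ES_Task 4 = 10; EF_Task 4 = 10+14 = 24
ES_Task 5 = max(EF_Task 1=5, EF_Task 3=8) = 8; EF_Task 5 = 8+11 = 19
ES_Task 6 = max(EF_Task 1=5, EF_Task 2=10) = 10; EF_Task 6 = 10+9 = 19
ES_Task 7 = 8; EF_Task 7 = 8+14 = 22
ES_Task 8 = 10; EF_Task 8 = 10+4 = 14
ES_Task 9 = 5; EF_Task 9 = 5+10 = 15
ES_Task 10 = max(EF_Task 3=8, EF_Task 4=24, EF_Task 5=19, EF_Task 6=19, EF_Task 7=22, EF_Task 8=14, EF_Task 9=15) = 24; EF_Task 10 = 24+6 = 30
Expected project duration μ = 30 days. Critical path: Task 1 → Task 2 → Task 4 → Task 10.

Backward pass:
LF_Task 10 = 30; LS_Task 10 = 30−6 = 24
LF_Task 9 = LS_Task 10 = 24; LS_Task 9 = 24−10 = 14
LF_Task 8 = LS_Task 10 = 24; LS_Task 8 = 24−4 = 20
LF_Task 7 = LS_Task 10 = 24; LS_Task 7 = 24−14 = 10
LF_Task 6 = LS_Task 10 = 24; LS_Task 6 = 24−9 = 15
LF_Task 5 = LS_Task 10 = 24; LS_Task 5 = 24−11 = 13
LF_Task 4 = LS_Task 10 = 24; LS_Task 4 = 24−14 = 10
LF_Task 3 = min(LS_Task 5=13, LS_Task 7=10, LS_Task 10=24) = 10; LS_Task 3 = 10−3 = 7
LF_Task 2 = min(LS_Task 4=10, LS_Task 6=15, LS_Task 8=20) = 10; LS_Task 2 = 10−5 = 5
LF_Task 1 = min(LS_Task 2=5, LS_Task 3=7, LS_Task 5=13, LS_Task 6=15, LS_Task 9=14) = 5; LS_Task 1 = 5−5 = 0
Slack_Task 9 = LS_Task 9 − ES_Task 9 = 14 − 5 = 9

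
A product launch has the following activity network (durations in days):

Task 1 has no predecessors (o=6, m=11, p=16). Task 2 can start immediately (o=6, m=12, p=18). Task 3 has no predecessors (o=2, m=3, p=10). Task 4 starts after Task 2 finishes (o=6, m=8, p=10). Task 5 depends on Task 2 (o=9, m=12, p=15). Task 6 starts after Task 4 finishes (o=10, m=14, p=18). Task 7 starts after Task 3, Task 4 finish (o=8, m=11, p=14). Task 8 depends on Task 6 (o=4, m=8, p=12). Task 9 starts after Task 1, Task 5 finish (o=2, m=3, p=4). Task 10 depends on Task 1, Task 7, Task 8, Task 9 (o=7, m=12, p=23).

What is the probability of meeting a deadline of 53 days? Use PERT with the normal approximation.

te_Task 1 = (6 + 4·11 + 16)/6 = 66/6 = 11; σ²_Task 1 = ((16−6)/6)² = 2.778
te_Task 2 = (6 + 4·12 + 18)/6 = 72/6 = 12; σ²_Task 2 = ((18−6)/6)² = 4.000
te_Task 3 = (2 + 4·3 + 10)/6 = 24/6 = 4; σ²_Task 3 = ((10−2)/6)² = 1.778
te_Task 4 = (6 + 4·8 + 10)/6 = 48/6 = 8; σ²_Task 4 = ((10−6)/6)² = 0.444
te_Task 5 = (9 + 4·12 + 15)/6 = 72/6 = 12; σ²_Task 5 = ((15−9)/6)² = 1.000
te_Task 6 = (10 + 4·14 + 18)/6 = 84/6 = 14; σ²_Task 6 = ((18−10)/6)² = 1.778
te_Task 7 = (8 + 4·11 + 14)/6 = 66/6 = 11; σ²_Task 7 = ((14−8)/6)² = 1.000
te_Task 8 = (4 + 4·8 + 12)/6 = 48/6 = 8; σ²_Task 8 = ((12−4)/6)² = 1.778
te_Task 9 = (2 + 4·3 + 4)/6 = 18/6 = 3; σ²_Task 9 = ((4−2)/6)² = 0.111
te_Task 10 = (7 + 4·12 + 23)/6 = 78/6 = 13; σ²_Task 10 = ((23−7)/6)² = 7.111

Forward pass:
ES_Task 1 = 0; EF_Task 1 = 11
ES_Task 2 = 0; EF_Task 2 = 12
ES_Task 3 = 0; EF_Task 3 = 4
ES_Task 4 = 12; EF_Task 4 = 12+8 = 20
ES_Task 5 = 12; EF_Task 5 = 12+12 = 24
ES_Task 6 = 20; EF_Task 6 = 20+14 = 34
ES_Task 7 = max(EF_Task 3=4, EF_Task 4=20) = 20; EF_Task 7 = 20+11 = 31
ES_Task 8 = 34; EF_Task 8 = 34+8 = 42
ES_Task 9 = max(EF_Task 1=11, EF_Task 5=24) = 24; EF_Task 9 = 24+3 = 27
ES_Task 10 = max(EF_Task 1=11, EF_Task 7=31, EF_Task 8=42, EF_Task 9=27) = 42; EF_Task 10 = 42+13 = 55
Expected project duration μ = 55 days. Critical path: Task 2 → Task 4 → Task 6 → Task 8 → Task 10.

Variance along critical path = 4.000 + 0.444 + 1.778 + 1.778 + 7.111 = 15.111; σ = √15.111 = 3.887 days.
Z = (53 − 55) / 3.887 = -0.514
P(T ≤ 53) = Φ(-0.514) ≈ 0.303

0.303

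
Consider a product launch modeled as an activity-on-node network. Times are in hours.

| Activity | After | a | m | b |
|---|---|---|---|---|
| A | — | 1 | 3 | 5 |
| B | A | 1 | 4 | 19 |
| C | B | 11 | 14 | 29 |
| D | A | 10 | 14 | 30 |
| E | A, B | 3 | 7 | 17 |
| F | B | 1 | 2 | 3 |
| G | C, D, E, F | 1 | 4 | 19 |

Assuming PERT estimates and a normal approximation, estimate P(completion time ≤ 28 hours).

0.283

te_A = (1 + 4·3 + 5)/6 = 18/6 = 3; σ²_A = ((5−1)/6)² = 0.444
te_B = (1 + 4·4 + 19)/6 = 36/6 = 6; σ²_B = ((19−1)/6)² = 9.000
te_C = (11 + 4·14 + 29)/6 = 96/6 = 16; σ²_C = ((29−11)/6)² = 9.000
te_D = (10 + 4·14 + 30)/6 = 96/6 = 16; σ²_D = ((30−10)/6)² = 11.111
te_E = (3 + 4·7 + 17)/6 = 48/6 = 8; σ²_E = ((17−3)/6)² = 5.444
te_F = (1 + 4·2 + 3)/6 = 12/6 = 2; σ²_F = ((3−1)/6)² = 0.111
te_G = (1 + 4·4 + 19)/6 = 36/6 = 6; σ²_G = ((19−1)/6)² = 9.000

Forward pass:
ES_A = 0; EF_A = 3
ES_B = 3; EF_B = 3+6 = 9
ES_C = 9; EF_C = 9+16 = 25
ES_D = 3; EF_D = 3+16 = 19
ES_E = max(EF_A=3, EF_B=9) = 9; EF_E = 9+8 = 17
ES_F = 9; EF_F = 9+2 = 11
ES_G = max(EF_C=25, EF_D=19, EF_E=17, EF_F=11) = 25; EF_G = 25+6 = 31
Expected project duration μ = 31 hours. Critical path: A → B → C → G.

Variance along critical path = 0.444 + 9.000 + 9.000 + 9.000 = 27.444; σ = √27.444 = 5.239 hours.
Z = (28 − 31) / 5.239 = -0.573
P(T ≤ 28) = Φ(-0.573) ≈ 0.283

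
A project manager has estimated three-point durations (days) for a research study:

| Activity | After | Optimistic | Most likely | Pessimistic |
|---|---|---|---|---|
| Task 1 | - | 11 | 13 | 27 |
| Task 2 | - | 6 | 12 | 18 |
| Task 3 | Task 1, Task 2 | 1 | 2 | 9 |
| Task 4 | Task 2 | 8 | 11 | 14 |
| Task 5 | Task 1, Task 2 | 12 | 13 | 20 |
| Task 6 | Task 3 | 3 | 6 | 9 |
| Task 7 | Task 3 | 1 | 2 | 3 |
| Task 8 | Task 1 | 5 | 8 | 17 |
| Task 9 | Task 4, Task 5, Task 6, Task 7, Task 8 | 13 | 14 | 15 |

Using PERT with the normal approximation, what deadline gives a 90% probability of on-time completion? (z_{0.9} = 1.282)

46.8 days

te_Task 1 = (11 + 4·13 + 27)/6 = 90/6 = 15; σ²_Task 1 = ((27−11)/6)² = 7.111
te_Task 2 = (6 + 4·12 + 18)/6 = 72/6 = 12; σ²_Task 2 = ((18−6)/6)² = 4.000
te_Task 3 = (1 + 4·2 + 9)/6 = 18/6 = 3; σ²_Task 3 = ((9−1)/6)² = 1.778
te_Task 4 = (8 + 4·11 + 14)/6 = 66/6 = 11; σ²_Task 4 = ((14−8)/6)² = 1.000
te_Task 5 = (12 + 4·13 + 20)/6 = 84/6 = 14; σ²_Task 5 = ((20−12)/6)² = 1.778
te_Task 6 = (3 + 4·6 + 9)/6 = 36/6 = 6; σ²_Task 6 = ((9−3)/6)² = 1.000
te_Task 7 = (1 + 4·2 + 3)/6 = 12/6 = 2; σ²_Task 7 = ((3−1)/6)² = 0.111
te_Task 8 = (5 + 4·8 + 17)/6 = 54/6 = 9; σ²_Task 8 = ((17−5)/6)² = 4.000
te_Task 9 = (13 + 4·14 + 15)/6 = 84/6 = 14; σ²_Task 9 = ((15−13)/6)² = 0.111

Forward pass:
ES_Task 1 = 0; EF_Task 1 = 15
ES_Task 2 = 0; EF_Task 2 = 12
ES_Task 3 = max(EF_Task 1=15, EF_Task 2=12) = 15; EF_Task 3 = 15+3 = 18
ES_Task 4 = 12; EF_Task 4 = 12+11 = 23
ES_Task 5 = max(EF_Task 1=15, EF_Task 2=12) = 15; EF_Task 5 = 15+14 = 29
ES_Task 6 = 18; EF_Task 6 = 18+6 = 24
ES_Task 7 = 18; EF_Task 7 = 18+2 = 20
ES_Task 8 = 15; EF_Task 8 = 15+9 = 24
ES_Task 9 = max(EF_Task 4=23, EF_Task 5=29, EF_Task 6=24, EF_Task 7=20, EF_Task 8=24) = 29; EF_Task 9 = 29+14 = 43
Expected project duration μ = 43 days. Critical path: Task 1 → Task 5 → Task 9.

Variance along critical path = 7.111 + 1.778 + 0.111 = 9.000; σ = 3.000 days.
D = μ + z·σ = 43 + 1.282·3.000 = 46.8 days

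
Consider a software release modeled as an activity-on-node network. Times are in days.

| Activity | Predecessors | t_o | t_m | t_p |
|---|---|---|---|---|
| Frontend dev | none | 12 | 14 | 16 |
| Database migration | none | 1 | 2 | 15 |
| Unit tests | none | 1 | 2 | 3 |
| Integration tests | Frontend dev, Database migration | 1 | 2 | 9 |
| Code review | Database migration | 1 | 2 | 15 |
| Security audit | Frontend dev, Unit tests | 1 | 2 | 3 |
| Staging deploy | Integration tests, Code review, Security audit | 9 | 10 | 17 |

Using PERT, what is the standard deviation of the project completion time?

2.00 days

te_Frontend dev = (12 + 4·14 + 16)/6 = 84/6 = 14; σ²_Frontend dev = ((16−12)/6)² = 0.444
te_Database migration = (1 + 4·2 + 15)/6 = 24/6 = 4; σ²_Database migration = ((15−1)/6)² = 5.444
te_Unit tests = (1 + 4·2 + 3)/6 = 12/6 = 2; σ²_Unit tests = ((3−1)/6)² = 0.111
te_Integration tests = (1 + 4·2 + 9)/6 = 18/6 = 3; σ²_Integration tests = ((9−1)/6)² = 1.778
te_Code review = (1 + 4·2 + 15)/6 = 24/6 = 4; σ²_Code review = ((15−1)/6)² = 5.444
te_Security audit = (1 + 4·2 + 3)/6 = 12/6 = 2; σ²_Security audit = ((3−1)/6)² = 0.111
te_Staging deploy = (9 + 4·10 + 17)/6 = 66/6 = 11; σ²_Staging deploy = ((17−9)/6)² = 1.778

Forward pass:
ES_Frontend dev = 0; EF_Frontend dev = 14
ES_Database migration = 0; EF_Database migration = 4
ES_Unit tests = 0; EF_Unit tests = 2
ES_Integration tests = max(EF_Frontend dev=14, EF_Database migration=4) = 14; EF_Integration tests = 14+3 = 17
ES_Code review = 4; EF_Code review = 4+4 = 8
ES_Security audit = max(EF_Frontend dev=14, EF_Unit tests=2) = 14; EF_Security audit = 14+2 = 16
ES_Staging deploy = max(EF_Integration tests=17, EF_Code review=8, EF_Security audit=16) = 17; EF_Staging deploy = 17+11 = 28
Expected project duration μ = 28 days. Critical path: Frontend dev → Integration tests → Staging deploy.

Variance along critical path = 0.444 + 1.778 + 1.778 = 4.000
σ = √4.000 = 2.000 days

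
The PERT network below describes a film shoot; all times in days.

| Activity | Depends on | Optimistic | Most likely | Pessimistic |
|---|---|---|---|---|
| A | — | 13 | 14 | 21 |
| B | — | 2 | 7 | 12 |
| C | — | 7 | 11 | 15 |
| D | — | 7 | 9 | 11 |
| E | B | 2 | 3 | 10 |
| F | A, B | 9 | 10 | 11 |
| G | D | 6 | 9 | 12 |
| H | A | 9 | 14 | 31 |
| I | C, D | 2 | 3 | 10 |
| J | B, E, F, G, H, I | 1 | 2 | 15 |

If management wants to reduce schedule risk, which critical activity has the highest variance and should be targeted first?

te_A = (13 + 4·14 + 21)/6 = 90/6 = 15; σ²_A = ((21−13)/6)² = 1.778
te_B = (2 + 4·7 + 12)/6 = 42/6 = 7; σ²_B = ((12−2)/6)² = 2.778
te_C = (7 + 4·11 + 15)/6 = 66/6 = 11; σ²_C = ((15−7)/6)² = 1.778
te_D = (7 + 4·9 + 11)/6 = 54/6 = 9; σ²_D = ((11−7)/6)² = 0.444
te_E = (2 + 4·3 + 10)/6 = 24/6 = 4; σ²_E = ((10−2)/6)² = 1.778
te_F = (9 + 4·10 + 11)/6 = 60/6 = 10; σ²_F = ((11−9)/6)² = 0.111
te_G = (6 + 4·9 + 12)/6 = 54/6 = 9; σ²_G = ((12−6)/6)² = 1.000
te_H = (9 + 4·14 + 31)/6 = 96/6 = 16; σ²_H = ((31−9)/6)² = 13.444
te_I = (2 + 4·3 + 10)/6 = 24/6 = 4; σ²_I = ((10−2)/6)² = 1.778
te_J = (1 + 4·2 + 15)/6 = 24/6 = 4; σ²_J = ((15−1)/6)² = 5.444

Forward pass:
ES_A = 0; EF_A = 15
ES_B = 0; EF_B = 7
ES_C = 0; EF_C = 11
ES_D = 0; EF_D = 9
ES_E = 7; EF_E = 7+4 = 11
ES_F = max(EF_A=15, EF_B=7) = 15; EF_F = 15+10 = 25
ES_G = 9; EF_G = 9+9 = 18
ES_H = 15; EF_H = 15+16 = 31
ES_I = max(EF_C=11, EF_D=9) = 11; EF_I = 11+4 = 15
ES_J = max(EF_B=7, EF_E=11, EF_F=25, EF_G=18, EF_H=31, EF_I=15) = 31; EF_J = 31+4 = 35
Expected project duration μ = 35 days. Critical path: A → H → J.

Variances on critical path: σ²_A=1.778, σ²_H=13.444, σ²_J=5.444.
Largest is σ²_H = 13.444.

H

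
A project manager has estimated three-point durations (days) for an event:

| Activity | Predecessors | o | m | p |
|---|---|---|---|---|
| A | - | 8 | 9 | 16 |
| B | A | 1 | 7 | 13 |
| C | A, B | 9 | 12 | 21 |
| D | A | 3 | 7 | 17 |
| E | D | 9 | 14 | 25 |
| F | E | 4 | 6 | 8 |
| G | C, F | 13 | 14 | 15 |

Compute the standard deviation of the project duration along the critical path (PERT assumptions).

3.86 days

te_A = (8 + 4·9 + 16)/6 = 60/6 = 10; σ²_A = ((16−8)/6)² = 1.778
te_B = (1 + 4·7 + 13)/6 = 42/6 = 7; σ²_B = ((13−1)/6)² = 4.000
te_C = (9 + 4·12 + 21)/6 = 78/6 = 13; σ²_C = ((21−9)/6)² = 4.000
te_D = (3 + 4·7 + 17)/6 = 48/6 = 8; σ²_D = ((17−3)/6)² = 5.444
te_E = (9 + 4·14 + 25)/6 = 90/6 = 15; σ²_E = ((25−9)/6)² = 7.111
te_F = (4 + 4·6 + 8)/6 = 36/6 = 6; σ²_F = ((8−4)/6)² = 0.444
te_G = (13 + 4·14 + 15)/6 = 84/6 = 14; σ²_G = ((15−13)/6)² = 0.111

Forward pass:
ES_A = 0; EF_A = 10
ES_B = 10; EF_B = 10+7 = 17
ES_C = max(EF_A=10, EF_B=17) = 17; EF_C = 17+13 = 30
ES_D = 10; EF_D = 10+8 = 18
ES_E = 18; EF_E = 18+15 = 33
ES_F = 33; EF_F = 33+6 = 39
ES_G = max(EF_C=30, EF_F=39) = 39; EF_G = 39+14 = 53
Expected project duration μ = 53 days. Critical path: A → D → E → F → G.

Variance along critical path = 1.778 + 5.444 + 7.111 + 0.444 + 0.111 = 14.889
σ = √14.889 = 3.859 days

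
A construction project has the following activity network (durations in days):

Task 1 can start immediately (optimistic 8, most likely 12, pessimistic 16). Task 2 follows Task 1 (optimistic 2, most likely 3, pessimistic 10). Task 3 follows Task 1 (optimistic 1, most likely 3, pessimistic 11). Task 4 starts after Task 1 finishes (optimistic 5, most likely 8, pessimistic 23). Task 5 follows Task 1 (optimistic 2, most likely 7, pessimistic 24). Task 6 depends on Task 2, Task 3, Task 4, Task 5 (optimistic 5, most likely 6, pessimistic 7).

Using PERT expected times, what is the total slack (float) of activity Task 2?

te_Task 1 = (8 + 4·12 + 16)/6 = 72/6 = 12
te_Task 2 = (2 + 4·3 + 10)/6 = 24/6 = 4
te_Task 3 = (1 + 4·3 + 11)/6 = 24/6 = 4
te_Task 4 = (5 + 4·8 + 23)/6 = 60/6 = 10
te_Task 5 = (2 + 4·7 + 24)/6 = 54/6 = 9
te_Task 6 = (5 + 4·6 + 7)/6 = 36/6 = 6

Forward pass:
ES_Task 1 = 0; EF_Task 1 = 12
ES_Task 2 = 12; EF_Task 2 = 12+4 = 16
ES_Task 3 = 12; EF_Task 3 = 12+4 = 16
ES_Task 4 = 12; EF_Task 4 = 12+10 = 22
ES_Task 5 = 12; EF_Task 5 = 12+9 = 21
ES_Task 6 = max(EF_Task 2=16, EF_Task 3=16, EF_Task 4=22, EF_Task 5=21) = 22; EF_Task 6 = 22+6 = 28
Expected project duration μ = 28 days. Critical path: Task 1 → Task 4 → Task 6.

Backward pass:
LF_Task 6 = 28; LS_Task 6 = 28−6 = 22
LF_Task 5 = LS_Task 6 = 22; LS_Task 5 = 22−9 = 13
LF_Task 4 = LS_Task 6 = 22; LS_Task 4 = 22−10 = 12
LF_Task 3 = LS_Task 6 = 22; LS_Task 3 = 22−4 = 18
LF_Task 2 = LS_Task 6 = 22; LS_Task 2 = 22−4 = 18
LF_Task 1 = min(LS_Task 2=18, LS_Task 3=18, LS_Task 4=12, LS_Task 5=13) = 12; LS_Task 1 = 12−12 = 0
Slack_Task 2 = LS_Task 2 − ES_Task 2 = 18 − 12 = 6

6 days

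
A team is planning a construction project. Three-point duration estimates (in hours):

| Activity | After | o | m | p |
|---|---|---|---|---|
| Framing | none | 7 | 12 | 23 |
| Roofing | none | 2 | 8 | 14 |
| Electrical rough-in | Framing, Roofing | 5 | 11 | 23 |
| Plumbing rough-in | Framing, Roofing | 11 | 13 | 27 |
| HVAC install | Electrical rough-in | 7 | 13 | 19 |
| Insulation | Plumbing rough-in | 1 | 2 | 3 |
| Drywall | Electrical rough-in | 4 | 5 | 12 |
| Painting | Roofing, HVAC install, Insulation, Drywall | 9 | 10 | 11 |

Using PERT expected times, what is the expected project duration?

te_Framing = (7 + 4·12 + 23)/6 = 78/6 = 13
te_Roofing = (2 + 4·8 + 14)/6 = 48/6 = 8
te_Electrical rough-in = (5 + 4·11 + 23)/6 = 72/6 = 12
te_Plumbing rough-in = (11 + 4·13 + 27)/6 = 90/6 = 15
te_HVAC install = (7 + 4·13 + 19)/6 = 78/6 = 13
te_Insulation = (1 + 4·2 + 3)/6 = 12/6 = 2
te_Drywall = (4 + 4·5 + 12)/6 = 36/6 = 6
te_Painting = (9 + 4·10 + 11)/6 = 60/6 = 10

Forward pass:
ES_Framing = 0; EF_Framing = 13
ES_Roofing = 0; EF_Roofing = 8
ES_Electrical rough-in = max(EF_Framing=13, EF_Roofing=8) = 13; EF_Electrical rough-in = 13+12 = 25
ES_Plumbing rough-in = max(EF_Framing=13, EF_Roofing=8) = 13; EF_Plumbing rough-in = 13+15 = 28
ES_HVAC install = 25; EF_HVAC install = 25+13 = 38
ES_Insulation = 28; EF_Insulation = 28+2 = 30
ES_Drywall = 25; EF_Drywall = 25+6 = 31
ES_Painting = max(EF_Roofing=8, EF_HVAC install=38, EF_Insulation=30, EF_Drywall=31) = 38; EF_Painting = 38+10 = 48
Expected project duration μ = 48 hours. Critical path: Framing → Electrical rough-in → HVAC install → Painting.

48 hours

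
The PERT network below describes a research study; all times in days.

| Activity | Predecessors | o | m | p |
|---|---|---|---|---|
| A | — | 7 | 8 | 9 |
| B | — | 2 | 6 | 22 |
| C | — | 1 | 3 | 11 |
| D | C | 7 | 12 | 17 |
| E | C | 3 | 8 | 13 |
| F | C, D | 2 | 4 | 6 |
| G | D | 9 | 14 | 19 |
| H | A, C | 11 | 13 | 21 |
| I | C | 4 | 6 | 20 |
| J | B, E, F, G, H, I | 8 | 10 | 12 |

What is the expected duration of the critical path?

te_A = (7 + 4·8 + 9)/6 = 48/6 = 8
te_B = (2 + 4·6 + 22)/6 = 48/6 = 8
te_C = (1 + 4·3 + 11)/6 = 24/6 = 4
te_D = (7 + 4·12 + 17)/6 = 72/6 = 12
te_E = (3 + 4·8 + 13)/6 = 48/6 = 8
te_F = (2 + 4·4 + 6)/6 = 24/6 = 4
te_G = (9 + 4·14 + 19)/6 = 84/6 = 14
te_H = (11 + 4·13 + 21)/6 = 84/6 = 14
te_I = (4 + 4·6 + 20)/6 = 48/6 = 8
te_J = (8 + 4·10 + 12)/6 = 60/6 = 10

Forward pass:
ES_A = 0; EF_A = 8
ES_B = 0; EF_B = 8
ES_C = 0; EF_C = 4
ES_D = 4; EF_D = 4+12 = 16
ES_E = 4; EF_E = 4+8 = 12
ES_F = max(EF_C=4, EF_D=16) = 16; EF_F = 16+4 = 20
ES_G = 16; EF_G = 16+14 = 30
ES_H = max(EF_A=8, EF_C=4) = 8; EF_H = 8+14 = 22
ES_I = 4; EF_I = 4+8 = 12
ES_J = max(EF_B=8, EF_E=12, EF_F=20, EF_G=30, EF_H=22, EF_I=12) = 30; EF_J = 30+10 = 40
Expected project duration μ = 40 days. Critical path: C → D → G → J.

40 days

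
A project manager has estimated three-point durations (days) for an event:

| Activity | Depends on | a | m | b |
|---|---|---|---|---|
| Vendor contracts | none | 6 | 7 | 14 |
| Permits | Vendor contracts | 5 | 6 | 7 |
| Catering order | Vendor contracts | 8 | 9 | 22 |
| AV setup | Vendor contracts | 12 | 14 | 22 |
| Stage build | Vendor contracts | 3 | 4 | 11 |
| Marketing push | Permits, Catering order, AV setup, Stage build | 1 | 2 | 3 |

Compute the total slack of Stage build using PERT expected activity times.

te_Vendor contracts = (6 + 4·7 + 14)/6 = 48/6 = 8
te_Permits = (5 + 4·6 + 7)/6 = 36/6 = 6
te_Catering order = (8 + 4·9 + 22)/6 = 66/6 = 11
te_AV setup = (12 + 4·14 + 22)/6 = 90/6 = 15
te_Stage build = (3 + 4·4 + 11)/6 = 30/6 = 5
te_Marketing push = (1 + 4·2 + 3)/6 = 12/6 = 2

Forward pass:
ES_Vendor contracts = 0; EF_Vendor contracts = 8
ES_Permits = 8; EF_Permits = 8+6 = 14
ES_Catering order = 8; EF_Catering order = 8+11 = 19
ES_AV setup = 8; EF_AV setup = 8+15 = 23
ES_Stage build = 8; EF_Stage build = 8+5 = 13
ES_Marketing push = max(EF_Permits=14, EF_Catering order=19, EF_AV setup=23, EF_Stage build=13) = 23; EF_Marketing push = 23+2 = 25
Expected project duration μ = 25 days. Critical path: Vendor contracts → AV setup → Marketing push.

Backward pass:
LF_Marketing push = 25; LS_Marketing push = 25−2 = 23
LF_Stage build = LS_Marketing push = 23; LS_Stage build = 23−5 = 18
LF_AV setup = LS_Marketing push = 23; LS_AV setup = 23−15 = 8
LF_Catering order = LS_Marketing push = 23; LS_Catering order = 23−11 = 12
LF_Permits = LS_Marketing push = 23; LS_Permits = 23−6 = 17
LF_Vendor contracts = min(LS_Permits=17, LS_Catering order=12, LS_AV setup=8, LS_Stage build=18) = 8; LS_Vendor contracts = 8−8 = 0
Slack_Stage build = LS_Stage build − ES_Stage build = 18 − 8 = 10

10 days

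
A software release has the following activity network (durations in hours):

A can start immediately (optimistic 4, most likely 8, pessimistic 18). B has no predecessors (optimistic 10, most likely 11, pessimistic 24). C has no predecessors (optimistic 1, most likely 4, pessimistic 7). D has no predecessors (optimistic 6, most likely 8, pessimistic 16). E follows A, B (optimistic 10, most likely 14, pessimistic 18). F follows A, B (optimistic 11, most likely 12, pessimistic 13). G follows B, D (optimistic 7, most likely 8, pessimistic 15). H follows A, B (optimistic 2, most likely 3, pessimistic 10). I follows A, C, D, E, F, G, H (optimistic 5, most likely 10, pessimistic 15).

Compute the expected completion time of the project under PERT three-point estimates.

37 hours

te_A = (4 + 4·8 + 18)/6 = 54/6 = 9
te_B = (10 + 4·11 + 24)/6 = 78/6 = 13
te_C = (1 + 4·4 + 7)/6 = 24/6 = 4
te_D = (6 + 4·8 + 16)/6 = 54/6 = 9
te_E = (10 + 4·14 + 18)/6 = 84/6 = 14
te_F = (11 + 4·12 + 13)/6 = 72/6 = 12
te_G = (7 + 4·8 + 15)/6 = 54/6 = 9
te_H = (2 + 4·3 + 10)/6 = 24/6 = 4
te_I = (5 + 4·10 + 15)/6 = 60/6 = 10

Forward pass:
ES_A = 0; EF_A = 9
ES_B = 0; EF_B = 13
ES_C = 0; EF_C = 4
ES_D = 0; EF_D = 9
ES_E = max(EF_A=9, EF_B=13) = 13; EF_E = 13+14 = 27
ES_F = max(EF_A=9, EF_B=13) = 13; EF_F = 13+12 = 25
ES_G = max(EF_B=13, EF_D=9) = 13; EF_G = 13+9 = 22
ES_H = max(EF_A=9, EF_B=13) = 13; EF_H = 13+4 = 17
ES_I = max(EF_A=9, EF_C=4, EF_D=9, EF_E=27, EF_F=25, EF_G=22, EF_H=17) = 27; EF_I = 27+10 = 37
Expected project duration μ = 37 hours. Critical path: B → E → I.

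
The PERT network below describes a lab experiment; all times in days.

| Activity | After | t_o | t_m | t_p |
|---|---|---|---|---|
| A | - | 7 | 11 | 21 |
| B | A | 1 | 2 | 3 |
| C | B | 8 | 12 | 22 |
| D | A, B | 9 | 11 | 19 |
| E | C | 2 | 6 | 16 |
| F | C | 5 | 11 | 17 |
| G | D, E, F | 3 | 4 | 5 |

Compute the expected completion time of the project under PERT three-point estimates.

42 days

te_A = (7 + 4·11 + 21)/6 = 72/6 = 12
te_B = (1 + 4·2 + 3)/6 = 12/6 = 2
te_C = (8 + 4·12 + 22)/6 = 78/6 = 13
te_D = (9 + 4·11 + 19)/6 = 72/6 = 12
te_E = (2 + 4·6 + 16)/6 = 42/6 = 7
te_F = (5 + 4·11 + 17)/6 = 66/6 = 11
te_G = (3 + 4·4 + 5)/6 = 24/6 = 4

Forward pass:
ES_A = 0; EF_A = 12
ES_B = 12; EF_B = 12+2 = 14
ES_C = 14; EF_C = 14+13 = 27
ES_D = max(EF_A=12, EF_B=14) = 14; EF_D = 14+12 = 26
ES_E = 27; EF_E = 27+7 = 34
ES_F = 27; EF_F = 27+11 = 38
ES_G = max(EF_D=26, EF_E=34, EF_F=38) = 38; EF_G = 38+4 = 42
Expected project duration μ = 42 days. Critical path: A → B → C → F → G.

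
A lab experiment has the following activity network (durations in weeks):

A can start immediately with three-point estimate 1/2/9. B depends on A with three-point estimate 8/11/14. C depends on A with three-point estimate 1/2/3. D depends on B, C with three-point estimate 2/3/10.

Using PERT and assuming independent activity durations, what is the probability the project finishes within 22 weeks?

0.970

te_A = (1 + 4·2 + 9)/6 = 18/6 = 3; σ²_A = ((9−1)/6)² = 1.778
te_B = (8 + 4·11 + 14)/6 = 66/6 = 11; σ²_B = ((14−8)/6)² = 1.000
te_C = (1 + 4·2 + 3)/6 = 12/6 = 2; σ²_C = ((3−1)/6)² = 0.111
te_D = (2 + 4·3 + 10)/6 = 24/6 = 4; σ²_D = ((10−2)/6)² = 1.778

Forward pass:
ES_A = 0; EF_A = 3
ES_B = 3; EF_B = 3+11 = 14
ES_C = 3; EF_C = 3+2 = 5
ES_D = max(EF_B=14, EF_C=5) = 14; EF_D = 14+4 = 18
Expected project duration μ = 18 weeks. Critical path: A → B → D.

Variance along critical path = 1.778 + 1.000 + 1.778 = 4.556; σ = √4.556 = 2.134 weeks.
Z = (22 − 18) / 2.134 = 1.874
P(T ≤ 22) = Φ(1.874) ≈ 0.970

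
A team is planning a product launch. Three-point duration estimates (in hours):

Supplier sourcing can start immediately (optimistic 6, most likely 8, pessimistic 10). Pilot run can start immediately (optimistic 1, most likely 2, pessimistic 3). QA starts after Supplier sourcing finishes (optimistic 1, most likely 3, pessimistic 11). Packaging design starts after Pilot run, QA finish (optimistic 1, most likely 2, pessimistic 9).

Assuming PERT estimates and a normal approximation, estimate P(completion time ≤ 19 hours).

0.963

te_Supplier sourcing = (6 + 4·8 + 10)/6 = 48/6 = 8; σ²_Supplier sourcing = ((10−6)/6)² = 0.444
te_Pilot run = (1 + 4·2 + 3)/6 = 12/6 = 2; σ²_Pilot run = ((3−1)/6)² = 0.111
te_QA = (1 + 4·3 + 11)/6 = 24/6 = 4; σ²_QA = ((11−1)/6)² = 2.778
te_Packaging design = (1 + 4·2 + 9)/6 = 18/6 = 3; σ²_Packaging design = ((9−1)/6)² = 1.778

Forward pass:
ES_Supplier sourcing = 0; EF_Supplier sourcing = 8
ES_Pilot run = 0; EF_Pilot run = 2
ES_QA = 8; EF_QA = 8+4 = 12
ES_Packaging design = max(EF_Pilot run=2, EF_QA=12) = 12; EF_Packaging design = 12+3 = 15
Expected project duration μ = 15 hours. Critical path: Supplier sourcing → QA → Packaging design.

Variance along critical path = 0.444 + 2.778 + 1.778 = 5.000; σ = √5.000 = 2.236 hours.
Z = (19 − 15) / 2.236 = 1.789
P(T ≤ 19) = Φ(1.789) ≈ 0.963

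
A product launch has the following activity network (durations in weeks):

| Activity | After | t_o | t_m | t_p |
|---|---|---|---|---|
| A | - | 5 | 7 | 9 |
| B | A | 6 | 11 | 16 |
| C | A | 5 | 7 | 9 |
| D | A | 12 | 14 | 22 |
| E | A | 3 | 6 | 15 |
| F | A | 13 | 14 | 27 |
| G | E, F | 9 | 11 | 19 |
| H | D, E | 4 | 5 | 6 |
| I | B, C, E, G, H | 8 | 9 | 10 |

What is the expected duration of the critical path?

te_A = (5 + 4·7 + 9)/6 = 42/6 = 7
te_B = (6 + 4·11 + 16)/6 = 66/6 = 11
te_C = (5 + 4·7 + 9)/6 = 42/6 = 7
te_D = (12 + 4·14 + 22)/6 = 90/6 = 15
te_E = (3 + 4·6 + 15)/6 = 42/6 = 7
te_F = (13 + 4·14 + 27)/6 = 96/6 = 16
te_G = (9 + 4·11 + 19)/6 = 72/6 = 12
te_H = (4 + 4·5 + 6)/6 = 30/6 = 5
te_I = (8 + 4·9 + 10)/6 = 54/6 = 9

Forward pass:
ES_A = 0; EF_A = 7
ES_B = 7; EF_B = 7+11 = 18
ES_C = 7; EF_C = 7+7 = 14
ES_D = 7; EF_D = 7+15 = 22
ES_E = 7; EF_E = 7+7 = 14
ES_F = 7; EF_F = 7+16 = 23
ES_G = max(EF_E=14, EF_F=23) = 23; EF_G = 23+12 = 35
ES_H = max(EF_D=22, EF_E=14) = 22; EF_H = 22+5 = 27
ES_I = max(EF_B=18, EF_C=14, EF_E=14, EF_G=35, EF_H=27) = 35; EF_I = 35+9 = 44
Expected project duration μ = 44 weeks. Critical path: A → F → G → I.

44 weeks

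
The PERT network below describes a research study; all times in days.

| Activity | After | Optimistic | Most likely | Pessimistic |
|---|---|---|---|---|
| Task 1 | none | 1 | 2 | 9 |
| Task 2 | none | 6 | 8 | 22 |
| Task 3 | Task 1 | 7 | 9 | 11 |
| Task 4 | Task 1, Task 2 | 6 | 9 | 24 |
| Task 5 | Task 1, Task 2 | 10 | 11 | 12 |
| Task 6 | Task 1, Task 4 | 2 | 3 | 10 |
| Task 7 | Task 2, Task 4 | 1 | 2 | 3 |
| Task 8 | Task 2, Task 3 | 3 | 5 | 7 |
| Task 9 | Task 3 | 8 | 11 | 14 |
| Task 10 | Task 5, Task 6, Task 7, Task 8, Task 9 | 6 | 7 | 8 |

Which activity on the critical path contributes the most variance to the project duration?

te_Task 1 = (1 + 4·2 + 9)/6 = 18/6 = 3; σ²_Task 1 = ((9−1)/6)² = 1.778
te_Task 2 = (6 + 4·8 + 22)/6 = 60/6 = 10; σ²_Task 2 = ((22−6)/6)² = 7.111
te_Task 3 = (7 + 4·9 + 11)/6 = 54/6 = 9; σ²_Task 3 = ((11−7)/6)² = 0.444
te_Task 4 = (6 + 4·9 + 24)/6 = 66/6 = 11; σ²_Task 4 = ((24−6)/6)² = 9.000
te_Task 5 = (10 + 4·11 + 12)/6 = 66/6 = 11; σ²_Task 5 = ((12−10)/6)² = 0.111
te_Task 6 = (2 + 4·3 + 10)/6 = 24/6 = 4; σ²_Task 6 = ((10−2)/6)² = 1.778
te_Task 7 = (1 + 4·2 + 3)/6 = 12/6 = 2; σ²_Task 7 = ((3−1)/6)² = 0.111
te_Task 8 = (3 + 4·5 + 7)/6 = 30/6 = 5; σ²_Task 8 = ((7−3)/6)² = 0.444
te_Task 9 = (8 + 4·11 + 14)/6 = 66/6 = 11; σ²_Task 9 = ((14−8)/6)² = 1.000
te_Task 10 = (6 + 4·7 + 8)/6 = 42/6 = 7; σ²_Task 10 = ((8−6)/6)² = 0.111

Forward pass:
ES_Task 1 = 0; EF_Task 1 = 3
ES_Task 2 = 0; EF_Task 2 = 10
ES_Task 3 = 3; EF_Task 3 = 3+9 = 12
ES_Task 4 = max(EF_Task 1=3, EF_Task 2=10) = 10; EF_Task 4 = 10+11 = 21
ES_Task 5 = max(EF_Task 1=3, EF_Task 2=10) = 10; EF_Task 5 = 10+11 = 21
ES_Task 6 = max(EF_Task 1=3, EF_Task 4=21) = 21; EF_Task 6 = 21+4 = 25
ES_Task 7 = max(EF_Task 2=10, EF_Task 4=21) = 21; EF_Task 7 = 21+2 = 23
ES_Task 8 = max(EF_Task 2=10, EF_Task 3=12) = 12; EF_Task 8 = 12+5 = 17
ES_Task 9 = 12; EF_Task 9 = 12+11 = 23
ES_Task 10 = max(EF_Task 5=21, EF_Task 6=25, EF_Task 7=23, EF_Task 8=17, EF_Task 9=23) = 25; EF_Task 10 = 25+7 = 32
Expected project duration μ = 32 days. Critical path: Task 2 → Task 4 → Task 6 → Task 10.

Variances on critical path: σ²_Task 2=7.111, σ²_Task 4=9.000, σ²_Task 6=1.778, σ²_Task 10=0.111.
Largest is σ²_Task 4 = 9.000.

Task 4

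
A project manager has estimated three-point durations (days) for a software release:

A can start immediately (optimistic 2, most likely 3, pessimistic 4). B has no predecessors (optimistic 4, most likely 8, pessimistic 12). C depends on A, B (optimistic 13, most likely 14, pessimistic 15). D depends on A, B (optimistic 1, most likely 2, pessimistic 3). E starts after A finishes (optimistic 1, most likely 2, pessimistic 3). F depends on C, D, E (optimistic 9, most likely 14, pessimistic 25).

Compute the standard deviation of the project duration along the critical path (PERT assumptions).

3.00 days

te_A = (2 + 4·3 + 4)/6 = 18/6 = 3; σ²_A = ((4−2)/6)² = 0.111
te_B = (4 + 4·8 + 12)/6 = 48/6 = 8; σ²_B = ((12−4)/6)² = 1.778
te_C = (13 + 4·14 + 15)/6 = 84/6 = 14; σ²_C = ((15−13)/6)² = 0.111
te_D = (1 + 4·2 + 3)/6 = 12/6 = 2; σ²_D = ((3−1)/6)² = 0.111
te_E = (1 + 4·2 + 3)/6 = 12/6 = 2; σ²_E = ((3−1)/6)² = 0.111
te_F = (9 + 4·14 + 25)/6 = 90/6 = 15; σ²_F = ((25−9)/6)² = 7.111

Forward pass:
ES_A = 0; EF_A = 3
ES_B = 0; EF_B = 8
ES_C = max(EF_A=3, EF_B=8) = 8; EF_C = 8+14 = 22
ES_D = max(EF_A=3, EF_B=8) = 8; EF_D = 8+2 = 10
ES_E = 3; EF_E = 3+2 = 5
ES_F = max(EF_C=22, EF_D=10, EF_E=5) = 22; EF_F = 22+15 = 37
Expected project duration μ = 37 days. Critical path: B → C → F.

Variance along critical path = 1.778 + 0.111 + 7.111 = 9.000
σ = √9.000 = 3.000 days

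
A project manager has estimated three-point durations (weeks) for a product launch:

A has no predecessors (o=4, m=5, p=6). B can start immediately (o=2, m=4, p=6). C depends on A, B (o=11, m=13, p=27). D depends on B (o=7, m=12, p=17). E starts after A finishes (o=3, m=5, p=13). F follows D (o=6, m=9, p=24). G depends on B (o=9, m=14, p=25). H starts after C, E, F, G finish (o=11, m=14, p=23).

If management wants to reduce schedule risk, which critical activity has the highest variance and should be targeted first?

F

te_A = (4 + 4·5 + 6)/6 = 30/6 = 5; σ²_A = ((6−4)/6)² = 0.111
te_B = (2 + 4·4 + 6)/6 = 24/6 = 4; σ²_B = ((6−2)/6)² = 0.444
te_C = (11 + 4·13 + 27)/6 = 90/6 = 15; σ²_C = ((27−11)/6)² = 7.111
te_D = (7 + 4·12 + 17)/6 = 72/6 = 12; σ²_D = ((17−7)/6)² = 2.778
te_E = (3 + 4·5 + 13)/6 = 36/6 = 6; σ²_E = ((13−3)/6)² = 2.778
te_F = (6 + 4·9 + 24)/6 = 66/6 = 11; σ²_F = ((24−6)/6)² = 9.000
te_G = (9 + 4·14 + 25)/6 = 90/6 = 15; σ²_G = ((25−9)/6)² = 7.111
te_H = (11 + 4·14 + 23)/6 = 90/6 = 15; σ²_H = ((23−11)/6)² = 4.000

Forward pass:
ES_A = 0; EF_A = 5
ES_B = 0; EF_B = 4
ES_C = max(EF_A=5, EF_B=4) = 5; EF_C = 5+15 = 20
ES_D = 4; EF_D = 4+12 = 16
ES_E = 5; EF_E = 5+6 = 11
ES_F = 16; EF_F = 16+11 = 27
ES_G = 4; EF_G = 4+15 = 19
ES_H = max(EF_C=20, EF_E=11, EF_F=27, EF_G=19) = 27; EF_H = 27+15 = 42
Expected project duration μ = 42 weeks. Critical path: B → D → F → H.

Variances on critical path: σ²_B=0.444, σ²_D=2.778, σ²_F=9.000, σ²_H=4.000.
Largest is σ²_F = 9.000.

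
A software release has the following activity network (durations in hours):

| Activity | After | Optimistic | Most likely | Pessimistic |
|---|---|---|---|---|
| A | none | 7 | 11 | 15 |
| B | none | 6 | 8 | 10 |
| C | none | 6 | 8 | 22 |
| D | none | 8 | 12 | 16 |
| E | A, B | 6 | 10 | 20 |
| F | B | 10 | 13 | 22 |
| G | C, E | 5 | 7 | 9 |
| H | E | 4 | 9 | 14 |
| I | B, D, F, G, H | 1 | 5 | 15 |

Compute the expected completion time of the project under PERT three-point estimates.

37 hours

te_A = (7 + 4·11 + 15)/6 = 66/6 = 11
te_B = (6 + 4·8 + 10)/6 = 48/6 = 8
te_C = (6 + 4·8 + 22)/6 = 60/6 = 10
te_D = (8 + 4·12 + 16)/6 = 72/6 = 12
te_E = (6 + 4·10 + 20)/6 = 66/6 = 11
te_F = (10 + 4·13 + 22)/6 = 84/6 = 14
te_G = (5 + 4·7 + 9)/6 = 42/6 = 7
te_H = (4 + 4·9 + 14)/6 = 54/6 = 9
te_I = (1 + 4·5 + 15)/6 = 36/6 = 6

Forward pass:
ES_A = 0; EF_A = 11
ES_B = 0; EF_B = 8
ES_C = 0; EF_C = 10
ES_D = 0; EF_D = 12
ES_E = max(EF_A=11, EF_B=8) = 11; EF_E = 11+11 = 22
ES_F = 8; EF_F = 8+14 = 22
ES_G = max(EF_C=10, EF_E=22) = 22; EF_G = 22+7 = 29
ES_H = 22; EF_H = 22+9 = 31
ES_I = max(EF_B=8, EF_D=12, EF_F=22, EF_G=29, EF_H=31) = 31; EF_I = 31+6 = 37
Expected project duration μ = 37 hours. Critical path: A → E → H → I.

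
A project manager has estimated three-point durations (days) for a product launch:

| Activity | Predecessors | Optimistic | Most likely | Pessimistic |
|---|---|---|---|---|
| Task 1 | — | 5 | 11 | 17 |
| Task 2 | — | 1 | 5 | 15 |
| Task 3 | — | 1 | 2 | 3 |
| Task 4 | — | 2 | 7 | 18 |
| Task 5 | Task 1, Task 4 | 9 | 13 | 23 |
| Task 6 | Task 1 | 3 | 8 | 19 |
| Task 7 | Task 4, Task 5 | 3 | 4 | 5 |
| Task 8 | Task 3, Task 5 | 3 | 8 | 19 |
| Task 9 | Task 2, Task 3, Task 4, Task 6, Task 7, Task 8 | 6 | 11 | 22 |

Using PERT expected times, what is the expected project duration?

te_Task 1 = (5 + 4·11 + 17)/6 = 66/6 = 11
te_Task 2 = (1 + 4·5 + 15)/6 = 36/6 = 6
te_Task 3 = (1 + 4·2 + 3)/6 = 12/6 = 2
te_Task 4 = (2 + 4·7 + 18)/6 = 48/6 = 8
te_Task 5 = (9 + 4·13 + 23)/6 = 84/6 = 14
te_Task 6 = (3 + 4·8 + 19)/6 = 54/6 = 9
te_Task 7 = (3 + 4·4 + 5)/6 = 24/6 = 4
te_Task 8 = (3 + 4·8 + 19)/6 = 54/6 = 9
te_Task 9 = (6 + 4·11 + 22)/6 = 72/6 = 12

Forward pass:
ES_Task 1 = 0; EF_Task 1 = 11
ES_Task 2 = 0; EF_Task 2 = 6
ES_Task 3 = 0; EF_Task 3 = 2
ES_Task 4 = 0; EF_Task 4 = 8
ES_Task 5 = max(EF_Task 1=11, EF_Task 4=8) = 11; EF_Task 5 = 11+14 = 25
ES_Task 6 = 11; EF_Task 6 = 11+9 = 20
ES_Task 7 = max(EF_Task 4=8, EF_Task 5=25) = 25; EF_Task 7 = 25+4 = 29
ES_Task 8 = max(EF_Task 3=2, EF_Task 5=25) = 25; EF_Task 8 = 25+9 = 34
ES_Task 9 = max(EF_Task 2=6, EF_Task 3=2, EF_Task 4=8, EF_Task 6=20, EF_Task 7=29, EF_Task 8=34) = 34; EF_Task 9 = 34+12 = 46
Expected project duration μ = 46 days. Critical path: Task 1 → Task 5 → Task 8 → Task 9.

46 days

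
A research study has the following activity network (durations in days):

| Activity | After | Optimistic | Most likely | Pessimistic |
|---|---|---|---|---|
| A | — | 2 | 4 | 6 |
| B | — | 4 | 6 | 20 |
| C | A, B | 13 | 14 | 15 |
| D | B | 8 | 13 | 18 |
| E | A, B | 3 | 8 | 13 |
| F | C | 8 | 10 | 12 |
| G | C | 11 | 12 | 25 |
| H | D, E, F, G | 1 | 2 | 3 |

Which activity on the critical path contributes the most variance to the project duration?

te_A = (2 + 4·4 + 6)/6 = 24/6 = 4; σ²_A = ((6−2)/6)² = 0.444
te_B = (4 + 4·6 + 20)/6 = 48/6 = 8; σ²_B = ((20−4)/6)² = 7.111
te_C = (13 + 4·14 + 15)/6 = 84/6 = 14; σ²_C = ((15−13)/6)² = 0.111
te_D = (8 + 4·13 + 18)/6 = 78/6 = 13; σ²_D = ((18−8)/6)² = 2.778
te_E = (3 + 4·8 + 13)/6 = 48/6 = 8; σ²_E = ((13−3)/6)² = 2.778
te_F = (8 + 4·10 + 12)/6 = 60/6 = 10; σ²_F = ((12−8)/6)² = 0.444
te_G = (11 + 4·12 + 25)/6 = 84/6 = 14; σ²_G = ((25−11)/6)² = 5.444
te_H = (1 + 4·2 + 3)/6 = 12/6 = 2; σ²_H = ((3−1)/6)² = 0.111

Forward pass:
ES_A = 0; EF_A = 4
ES_B = 0; EF_B = 8
ES_C = max(EF_A=4, EF_B=8) = 8; EF_C = 8+14 = 22
ES_D = 8; EF_D = 8+13 = 21
ES_E = max(EF_A=4, EF_B=8) = 8; EF_E = 8+8 = 16
ES_F = 22; EF_F = 22+10 = 32
ES_G = 22; EF_G = 22+14 = 36
ES_H = max(EF_D=21, EF_E=16, EF_F=32, EF_G=36) = 36; EF_H = 36+2 = 38
Expected project duration μ = 38 days. Critical path: B → C → G → H.

Variances on critical path: σ²_B=7.111, σ²_C=0.111, σ²_G=5.444, σ²_H=0.111.
Largest is σ²_B = 7.111.

B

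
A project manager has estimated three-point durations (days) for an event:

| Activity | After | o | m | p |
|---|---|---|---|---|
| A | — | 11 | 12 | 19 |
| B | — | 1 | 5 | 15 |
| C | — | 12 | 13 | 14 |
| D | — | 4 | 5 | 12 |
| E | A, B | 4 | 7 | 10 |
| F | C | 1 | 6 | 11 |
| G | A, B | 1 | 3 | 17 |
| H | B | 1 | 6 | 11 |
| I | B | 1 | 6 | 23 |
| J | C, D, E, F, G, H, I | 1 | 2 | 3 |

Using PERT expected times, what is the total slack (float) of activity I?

te_A = (11 + 4·12 + 19)/6 = 78/6 = 13
te_B = (1 + 4·5 + 15)/6 = 36/6 = 6
te_C = (12 + 4·13 + 14)/6 = 78/6 = 13
te_D = (4 + 4·5 + 12)/6 = 36/6 = 6
te_E = (4 + 4·7 + 10)/6 = 42/6 = 7
te_F = (1 + 4·6 + 11)/6 = 36/6 = 6
te_G = (1 + 4·3 + 17)/6 = 30/6 = 5
te_H = (1 + 4·6 + 11)/6 = 36/6 = 6
te_I = (1 + 4·6 + 23)/6 = 48/6 = 8
te_J = (1 + 4·2 + 3)/6 = 12/6 = 2

Forward pass:
ES_A = 0; EF_A = 13
ES_B = 0; EF_B = 6
ES_C = 0; EF_C = 13
ES_D = 0; EF_D = 6
ES_E = max(EF_A=13, EF_B=6) = 13; EF_E = 13+7 = 20
ES_F = 13; EF_F = 13+6 = 19
ES_G = max(EF_A=13, EF_B=6) = 13; EF_G = 13+5 = 18
ES_H = 6; EF_H = 6+6 = 12
ES_I = 6; EF_I = 6+8 = 14
ES_J = max(EF_C=13, EF_D=6, EF_E=20, EF_F=19, EF_G=18, EF_H=12, EF_I=14) = 20; EF_J = 20+2 = 22
Expected project duration μ = 22 days. Critical path: A → E → J.

Backward pass:
LF_J = 22; LS_J = 22−2 = 20
LF_I = LS_J = 20; LS_I = 20−8 = 12
LF_H = LS_J = 20; LS_H = 20−6 = 14
LF_G = LS_J = 20; LS_G = 20−5 = 15
LF_F = LS_J = 20; LS_F = 20−6 = 14
LF_E = LS_J = 20; LS_E = 20−7 = 13
LF_D = LS_J = 20; LS_D = 20−6 = 14
LF_C = min(LS_F=14, LS_J=20) = 14; LS_C = 14−13 = 1
LF_B = min(LS_E=13, LS_G=15, LS_H=14, LS_I=12) = 12; LS_B = 12−6 = 6
LF_A = min(LS_E=13, LS_G=15) = 13; LS_A = 13−13 = 0
Slack_I = LS_I − ES_I = 12 − 6 = 6

6 days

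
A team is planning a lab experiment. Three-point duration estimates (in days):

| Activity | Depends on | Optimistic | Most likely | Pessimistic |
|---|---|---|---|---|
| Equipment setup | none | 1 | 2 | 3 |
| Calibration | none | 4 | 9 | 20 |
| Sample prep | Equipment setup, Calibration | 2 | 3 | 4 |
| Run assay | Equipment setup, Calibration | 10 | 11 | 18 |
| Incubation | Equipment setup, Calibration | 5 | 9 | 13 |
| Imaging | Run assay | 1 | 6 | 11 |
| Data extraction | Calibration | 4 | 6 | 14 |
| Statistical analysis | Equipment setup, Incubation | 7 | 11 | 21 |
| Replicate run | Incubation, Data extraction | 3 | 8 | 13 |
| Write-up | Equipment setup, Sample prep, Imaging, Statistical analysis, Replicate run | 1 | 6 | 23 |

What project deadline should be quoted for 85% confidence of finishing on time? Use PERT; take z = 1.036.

44.5 days

te_Equipment setup = (1 + 4·2 + 3)/6 = 12/6 = 2; σ²_Equipment setup = ((3−1)/6)² = 0.111
te_Calibration = (4 + 4·9 + 20)/6 = 60/6 = 10; σ²_Calibration = ((20−4)/6)² = 7.111
te_Sample prep = (2 + 4·3 + 4)/6 = 18/6 = 3; σ²_Sample prep = ((4−2)/6)² = 0.111
te_Run assay = (10 + 4·11 + 18)/6 = 72/6 = 12; σ²_Run assay = ((18−10)/6)² = 1.778
te_Incubation = (5 + 4·9 + 13)/6 = 54/6 = 9; σ²_Incubation = ((13−5)/6)² = 1.778
te_Imaging = (1 + 4·6 + 11)/6 = 36/6 = 6; σ²_Imaging = ((11−1)/6)² = 2.778
te_Data extraction = (4 + 4·6 + 14)/6 = 42/6 = 7; σ²_Data extraction = ((14−4)/6)² = 2.778
te_Statistical analysis = (7 + 4·11 + 21)/6 = 72/6 = 12; σ²_Statistical analysis = ((21−7)/6)² = 5.444
te_Replicate run = (3 + 4·8 + 13)/6 = 48/6 = 8; σ²_Replicate run = ((13−3)/6)² = 2.778
te_Write-up = (1 + 4·6 + 23)/6 = 48/6 = 8; σ²_Write-up = ((23−1)/6)² = 13.444

Forward pass:
ES_Equipment setup = 0; EF_Equipment setup = 2
ES_Calibration = 0; EF_Calibration = 10
ES_Sample prep = max(EF_Equipment setup=2, EF_Calibration=10) = 10; EF_Sample prep = 10+3 = 13
ES_Run assay = max(EF_Equipment setup=2, EF_Calibration=10) = 10; EF_Run assay = 10+12 = 22
ES_Incubation = max(EF_Equipment setup=2, EF_Calibration=10) = 10; EF_Incubation = 10+9 = 19
ES_Imaging = 22; EF_Imaging = 22+6 = 28
ES_Data extraction = 10; EF_Data extraction = 10+7 = 17
ES_Statistical analysis = max(EF_Equipment setup=2, EF_Incubation=19) = 19; EF_Statistical analysis = 19+12 = 31
ES_Replicate run = max(EF_Incubation=19, EF_Data extraction=17) = 19; EF_Replicate run = 19+8 = 27
ES_Write-up = max(EF_Equipment setup=2, EF_Sample prep=13, EF_Imaging=28, EF_Statistical analysis=31, EF_Replicate run=27) = 31; EF_Write-up = 31+8 = 39
Expected project duration μ = 39 days. Critical path: Calibration → Incubation → Statistical analysis → Write-up.

Variance along critical path = 7.111 + 1.778 + 5.444 + 13.444 = 27.778; σ = 5.270 days.
D = μ + z·σ = 39 + 1.036·5.270 = 44.5 days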